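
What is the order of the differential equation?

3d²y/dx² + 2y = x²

The order is 2 (highest derivative is of order 2).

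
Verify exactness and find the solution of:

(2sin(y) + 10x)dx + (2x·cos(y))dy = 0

Verify exactness: ∂M/∂y = ∂N/∂x ✓
Find F(x,y) such that ∂F/∂x = M, ∂F/∂y = N
Solution: 2x·sin(y) + 5x² = C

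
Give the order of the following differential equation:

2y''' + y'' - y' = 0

The order is 3 (highest derivative is of order 3).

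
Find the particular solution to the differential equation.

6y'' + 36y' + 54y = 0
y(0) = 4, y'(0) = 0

General solution: y = (C₁ + C₂x)e^(-3x)
Repeated root r = -3
Applying ICs: C₁ = 4, C₂ = 12
Particular solution: y = (4 + 12x)e^(-3x)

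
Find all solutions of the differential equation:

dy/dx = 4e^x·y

Separating variables and integrating:
ln|y| = 4e^x + C

General solution: y = Ce^(4e^x)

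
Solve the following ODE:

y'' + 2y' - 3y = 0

Characteristic equation: r² + 2r - 3 = 0
Roots: r = 1, -3 (distinct real)
General solution: y = C₁e^x + C₂e^(-3x)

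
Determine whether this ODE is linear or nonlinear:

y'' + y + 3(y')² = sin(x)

Nonlinear ((y')² term)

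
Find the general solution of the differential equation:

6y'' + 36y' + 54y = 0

Characteristic equation: 6r² + 36r + 54 = 0
Divide by 6: r² + 6r + 9 = 0
Factored: (r + 3)² = 0
Repeated root: r = -3
General solution: y = (C₁ + C₂x)e^(-3x)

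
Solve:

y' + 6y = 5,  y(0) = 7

General solution: y = 5/6 + Ce^(-6x)
Applying y(0) = 7: C = 7 - 5/6 = 37/6
Particular solution: y = 5/6 + (37/6)e^(-6x)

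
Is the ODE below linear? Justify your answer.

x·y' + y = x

Yes. Linear (y and its derivatives appear to the first power only, no products of y terms)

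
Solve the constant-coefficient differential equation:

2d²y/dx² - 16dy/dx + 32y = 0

Characteristic equation: 2r² - 16r + 32 = 0
Divide by 2: r² - 8r + 16 = 0
Factored: (r - 4)² = 0
Repeated root: r = 4
General solution: y = (C₁ + C₂x)e^(4x)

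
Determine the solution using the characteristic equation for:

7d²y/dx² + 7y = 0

Characteristic equation: 7r² + 7 = 0
Divide by 7: r² + 1 = 0
Roots: r = ±i (complex conjugates)
General solution: y = C₁cos(x) + C₂sin(x)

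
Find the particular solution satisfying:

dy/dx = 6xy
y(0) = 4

General solution: y = Ce^(3x²)
Applying IC y(0) = 4:
Particular solution: y = 4e^(3x²)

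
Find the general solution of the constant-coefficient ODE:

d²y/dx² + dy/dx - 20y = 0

Characteristic equation: r² + r - 20 = 0
Roots: r = 4, -5 (distinct real)
General solution: y = C₁e^(4x) + C₂e^(-5x)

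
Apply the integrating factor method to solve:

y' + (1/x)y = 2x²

Using integrating factor method:

General solution: y = (1/2)x^3 + C/x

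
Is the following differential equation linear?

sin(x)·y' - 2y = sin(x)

Yes. Linear (y and its derivatives appear to the first power only, no products of y terms)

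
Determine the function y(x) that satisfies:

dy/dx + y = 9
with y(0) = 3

General solution: y = 9 + Ce^(-x)
Applying y(0) = 3: C = 3 - 9 = -6
Particular solution: y = 9 - 6e^(-x)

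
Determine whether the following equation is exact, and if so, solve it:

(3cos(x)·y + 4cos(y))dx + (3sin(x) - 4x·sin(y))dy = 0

Verify exactness: ∂M/∂y = ∂N/∂x ✓
Find F(x,y) such that ∂F/∂x = M, ∂F/∂y = N
Solution: 3sin(x)·y + 4x·cos(y) = C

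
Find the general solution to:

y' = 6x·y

Separating variables and integrating:
ln|y| = 3x^2 + C

General solution: y = Ce^(3x^2)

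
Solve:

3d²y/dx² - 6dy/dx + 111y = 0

Characteristic equation: 3r² - 6r + 111 = 0
Divide by 3: r² - 2r + 37 = 0
Roots: r = 1 ± 6i (complex conjugates)
General solution: y = e^x(C₁cos(6x) + C₂sin(6x))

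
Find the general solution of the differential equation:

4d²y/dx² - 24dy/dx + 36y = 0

Characteristic equation: 4r² - 24r + 36 = 0
Divide by 4: r² - 6r + 9 = 0
Factored: (r - 3)² = 0
Repeated root: r = 3
General solution: y = (C₁ + C₂x)e^(3x)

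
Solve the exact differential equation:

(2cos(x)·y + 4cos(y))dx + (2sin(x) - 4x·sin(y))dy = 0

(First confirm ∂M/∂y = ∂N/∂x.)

Verify exactness: ∂M/∂y = ∂N/∂x ✓
Find F(x,y) such that ∂F/∂x = M, ∂F/∂y = N
Solution: 2sin(x)·y + 4x·cos(y) = C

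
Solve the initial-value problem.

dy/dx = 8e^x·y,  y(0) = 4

General solution: y = Ce^(8e^x)
Applying IC y(0) = 4:
Particular solution: y = 4e^(8(e^x - 1))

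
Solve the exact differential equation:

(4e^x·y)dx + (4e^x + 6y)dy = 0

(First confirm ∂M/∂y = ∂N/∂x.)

Verify exactness: ∂M/∂y = ∂N/∂x ✓
Find F(x,y) such that ∂F/∂x = M, ∂F/∂y = N
Solution: 4e^x·y + 3y² = C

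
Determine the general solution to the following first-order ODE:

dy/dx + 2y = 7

Using integrating factor method:

General solution: y = 7/2 + Ce^(-2x)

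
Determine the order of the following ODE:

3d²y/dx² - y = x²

The order is 2 (highest derivative is of order 2).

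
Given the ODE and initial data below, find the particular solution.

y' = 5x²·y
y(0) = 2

General solution: y = Ce^(5x³/3)
Applying IC y(0) = 2:
Particular solution: y = 2e^(5x³/3)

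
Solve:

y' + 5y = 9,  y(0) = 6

General solution: y = 9/5 + Ce^(-5x)
Applying y(0) = 6: C = 6 - 9/5 = 21/5
Particular solution: y = 9/5 + (21/5)e^(-5x)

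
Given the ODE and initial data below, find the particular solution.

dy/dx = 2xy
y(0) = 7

General solution: y = Ce^(x²)
Applying IC y(0) = 7:
Particular solution: y = 7e^(x²)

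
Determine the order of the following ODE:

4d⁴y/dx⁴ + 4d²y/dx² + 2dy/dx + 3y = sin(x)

The order is 4 (highest derivative is of order 4).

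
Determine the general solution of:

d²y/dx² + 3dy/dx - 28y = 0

Characteristic equation: r² + 3r - 28 = 0
Roots: r = 4, -7 (distinct real)
General solution: y = C₁e^(4x) + C₂e^(-7x)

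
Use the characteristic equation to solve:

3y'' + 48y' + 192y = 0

Characteristic equation: 3r² + 48r + 192 = 0
Divide by 3: r² + 16r + 64 = 0
Factored: (r + 8)² = 0
Repeated root: r = -8
General solution: y = (C₁ + C₂x)e^(-8x)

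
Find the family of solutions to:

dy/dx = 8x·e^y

Separating variables and integrating:
-e^(-y) = 4x² + C

General solution: y = -ln(C - 4x²)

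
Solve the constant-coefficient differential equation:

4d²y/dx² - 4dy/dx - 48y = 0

Characteristic equation: 4r² - 4r - 48 = 0
Divide by 4: r² - r - 12 = 0
Roots: r = 4, -3 (distinct real)
General solution: y = C₁e^(4x) + C₂e^(-3x)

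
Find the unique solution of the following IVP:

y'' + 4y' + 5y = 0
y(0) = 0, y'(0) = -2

General solution: y = e^(-2x)(C₁cos(x) + C₂sin(x))
Complex roots r = -2 ± i
Applying ICs: C₁ = 0, C₂ = -2
Particular solution: y = e^(-2x)(-2sin(x))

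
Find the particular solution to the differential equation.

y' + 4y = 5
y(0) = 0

General solution: y = 5/4 + Ce^(-4x)
Applying y(0) = 0: C = 0 - 5/4 = -5/4
Particular solution: y = 5/4 - (5/4)e^(-4x)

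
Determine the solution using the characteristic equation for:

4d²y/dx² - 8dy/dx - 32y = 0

Characteristic equation: 4r² - 8r - 32 = 0
Divide by 4: r² - 2r - 8 = 0
Roots: r = 4, -2 (distinct real)
General solution: y = C₁e^(4x) + C₂e^(-2x)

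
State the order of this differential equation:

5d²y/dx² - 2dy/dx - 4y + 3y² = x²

The order is 2 (highest derivative is of order 2).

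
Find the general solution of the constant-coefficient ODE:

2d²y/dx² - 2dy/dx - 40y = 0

Characteristic equation: 2r² - 2r - 40 = 0
Divide by 2: r² - r - 20 = 0
Roots: r = 5, -4 (distinct real)
General solution: y = C₁e^(5x) + C₂e^(-4x)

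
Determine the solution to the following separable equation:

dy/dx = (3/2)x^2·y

Separating variables and integrating:
ln|y| = x^3/2 + C

General solution: y = Ce^(x^3/2)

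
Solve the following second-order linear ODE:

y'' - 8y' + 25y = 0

Characteristic equation: r² - 8r + 25 = 0
Roots: r = 4 ± 3i (complex conjugates)
General solution: y = e^(4x)(C₁cos(3x) + C₂sin(3x))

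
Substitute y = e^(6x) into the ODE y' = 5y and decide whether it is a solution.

Verification:
y = e^(6x)
y' = 6e^(6x)
But 5y = 5e^(6x)
y' ≠ 5y — the derivative does not match

No, it is not a solution.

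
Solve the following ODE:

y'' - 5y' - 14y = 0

Characteristic equation: r² - 5r - 14 = 0
Roots: r = 7, -2 (distinct real)
General solution: y = C₁e^(7x) + C₂e^(-2x)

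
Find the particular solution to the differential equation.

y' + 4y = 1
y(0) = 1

General solution: y = 1/4 + Ce^(-4x)
Applying y(0) = 1: C = 1 - 1/4 = 3/4
Particular solution: y = 1/4 + (3/4)e^(-4x)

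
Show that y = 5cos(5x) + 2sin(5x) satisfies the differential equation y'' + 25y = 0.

Verification:
y'' = -125cos(5x) - 50sin(5x)
y'' + 25y = 0 ✓

Yes, it is a solution.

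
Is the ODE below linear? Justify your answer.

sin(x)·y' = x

Yes. Linear (y and its derivatives appear to the first power only, no products of y terms)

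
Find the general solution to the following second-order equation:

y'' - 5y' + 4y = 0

Characteristic equation: r² - 5r + 4 = 0
Roots: r = 4, 1 (distinct real)
General solution: y = C₁e^(4x) + C₂e^x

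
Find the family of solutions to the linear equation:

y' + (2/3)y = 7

Using integrating factor method:

General solution: y = 21/2 + Ce^(-2x/3)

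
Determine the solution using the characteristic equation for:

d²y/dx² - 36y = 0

Characteristic equation: r² - 36 = 0
Roots: r = 6, -6 (distinct real)
General solution: y = C₁e^(6x) + C₂e^(-6x)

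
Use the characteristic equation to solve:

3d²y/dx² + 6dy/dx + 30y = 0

Characteristic equation: 3r² + 6r + 30 = 0
Divide by 3: r² + 2r + 10 = 0
Roots: r = -1 ± 3i (complex conjugates)
General solution: y = e^(-x)(C₁cos(3x) + C₂sin(3x))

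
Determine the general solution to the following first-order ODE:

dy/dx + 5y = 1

Using integrating factor method:

General solution: y = 1/5 + Ce^(-5x)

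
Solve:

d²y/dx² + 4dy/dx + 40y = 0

Characteristic equation: r² + 4r + 40 = 0
Roots: r = -2 ± 6i (complex conjugates)
General solution: y = e^(-2x)(C₁cos(6x) + C₂sin(6x))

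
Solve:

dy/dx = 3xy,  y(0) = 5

General solution: y = Ce^(3x²/2)
Applying IC y(0) = 5:
Particular solution: y = 5e^(3x²/2)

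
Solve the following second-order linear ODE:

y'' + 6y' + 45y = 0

Characteristic equation: r² + 6r + 45 = 0
Roots: r = -3 ± 6i (complex conjugates)
General solution: y = e^(-3x)(C₁cos(6x) + C₂sin(6x))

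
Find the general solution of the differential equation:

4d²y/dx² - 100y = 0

Characteristic equation: 4r² - 100 = 0
Divide by 4: r² - 25 = 0
Roots: r = 5, -5 (distinct real)
General solution: y = C₁e^(5x) + C₂e^(-5x)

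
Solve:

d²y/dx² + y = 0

Characteristic equation: r² + 1 = 0
Roots: r = ±i (complex conjugates)
General solution: y = C₁cos(x) + C₂sin(x)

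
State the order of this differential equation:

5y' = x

The order is 1 (highest derivative is of order 1).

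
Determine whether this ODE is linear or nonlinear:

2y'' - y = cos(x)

Linear (y and its derivatives appear to the first power only, no products of y terms)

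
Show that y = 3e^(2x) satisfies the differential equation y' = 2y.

Verification:
y = 3e^(2x)
y' = 6e^(2x)
2y = 6e^(2x)
y' = 2y ✓

Yes, it is a solution.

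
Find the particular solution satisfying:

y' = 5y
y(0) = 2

General solution: y = Ce^(5x)
Applying IC y(0) = 2:
Particular solution: y = 2e^(5x)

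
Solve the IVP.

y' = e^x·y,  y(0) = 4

General solution: y = Ce^(e^x)
Applying IC y(0) = 4:
Particular solution: y = 4e^(e^x - 1)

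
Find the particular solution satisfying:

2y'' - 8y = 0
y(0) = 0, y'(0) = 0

General solution: y = C₁e^(2x) + C₂e^(-2x)
Applying ICs: C₁ = 0, C₂ = 0
Particular solution: y = 0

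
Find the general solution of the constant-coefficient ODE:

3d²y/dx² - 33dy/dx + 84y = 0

Characteristic equation: 3r² - 33r + 84 = 0
Divide by 3: r² - 11r + 28 = 0
Roots: r = 4, 7 (distinct real)
General solution: y = C₁e^(4x) + C₂e^(7x)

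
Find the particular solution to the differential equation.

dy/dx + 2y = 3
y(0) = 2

General solution: y = 3/2 + Ce^(-2x)
Applying y(0) = 2: C = 2 - 3/2 = 1/2
Particular solution: y = 3/2 + (1/2)e^(-2x)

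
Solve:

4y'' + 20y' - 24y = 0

Characteristic equation: 4r² + 20r - 24 = 0
Divide by 4: r² + 5r - 6 = 0
Roots: r = 1, -6 (distinct real)
General solution: y = C₁e^x + C₂e^(-6x)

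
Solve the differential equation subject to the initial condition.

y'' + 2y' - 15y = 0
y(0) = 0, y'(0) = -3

General solution: y = C₁e^(3x) + C₂e^(-5x)
Applying ICs: C₁ = -3/8, C₂ = 3/8
Particular solution: y = -(3/8)e^(3x) + (3/8)e^(-5x)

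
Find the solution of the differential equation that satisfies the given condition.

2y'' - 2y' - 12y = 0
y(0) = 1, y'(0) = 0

General solution: y = C₁e^(3x) + C₂e^(-2x)
Applying ICs: C₁ = 2/5, C₂ = 3/5
Particular solution: y = (2/5)e^(3x) + (3/5)e^(-2x)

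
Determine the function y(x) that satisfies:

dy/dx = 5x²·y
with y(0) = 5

General solution: y = Ce^(5x³/3)
Applying IC y(0) = 5:
Particular solution: y = 5e^(5x³/3)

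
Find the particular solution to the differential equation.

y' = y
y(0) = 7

General solution: y = Ce^x
Applying IC y(0) = 7:
Particular solution: y = 7e^x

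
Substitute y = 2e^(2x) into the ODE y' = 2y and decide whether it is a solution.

Verification:
y = 2e^(2x)
y' = 4e^(2x)
2y = 4e^(2x)
y' = 2y ✓

Yes, it is a solution.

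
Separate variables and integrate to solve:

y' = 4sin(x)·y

Separating variables and integrating:
ln|y| = -4cos(x) + C

General solution: y = Ce^(-4cos(x))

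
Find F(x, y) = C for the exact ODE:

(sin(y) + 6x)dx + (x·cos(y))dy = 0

Verify exactness: ∂M/∂y = ∂N/∂x ✓
Find F(x,y) such that ∂F/∂x = M, ∂F/∂y = N
Solution: x·sin(y) + 3x² = C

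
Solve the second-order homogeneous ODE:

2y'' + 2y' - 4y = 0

Characteristic equation: 2r² + 2r - 4 = 0
Divide by 2: r² + r - 2 = 0
Roots: r = 1, -2 (distinct real)
General solution: y = C₁e^x + C₂e^(-2x)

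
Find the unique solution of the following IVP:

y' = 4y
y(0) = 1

General solution: y = Ce^(4x)
Applying IC y(0) = 1:
Particular solution: y = e^(4x)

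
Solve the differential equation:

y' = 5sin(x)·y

Separating variables and integrating:
ln|y| = -5cos(x) + C

General solution: y = Ce^(-5cos(x))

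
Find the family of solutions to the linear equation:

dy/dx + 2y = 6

Using integrating factor method:

General solution: y = 3 + Ce^(-2x)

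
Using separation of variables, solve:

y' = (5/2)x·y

Separating variables and integrating:
ln|y| = 5x^2/4 + C

General solution: y = Ce^(5x^2/4)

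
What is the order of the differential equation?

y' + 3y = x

The order is 1 (highest derivative is of order 1).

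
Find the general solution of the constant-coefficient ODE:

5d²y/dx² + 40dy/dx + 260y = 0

Characteristic equation: 5r² + 40r + 260 = 0
Divide by 5: r² + 8r + 52 = 0
Roots: r = -4 ± 6i (complex conjugates)
General solution: y = e^(-4x)(C₁cos(6x) + C₂sin(6x))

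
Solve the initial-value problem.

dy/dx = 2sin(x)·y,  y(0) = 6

General solution: y = Ce^(-2cos(x))
Applying IC y(0) = 6:
Particular solution: y = 6e^(2(1-cos(x)))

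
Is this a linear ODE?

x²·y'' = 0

Yes. Linear (y and its derivatives appear to the first power only, no products of y terms)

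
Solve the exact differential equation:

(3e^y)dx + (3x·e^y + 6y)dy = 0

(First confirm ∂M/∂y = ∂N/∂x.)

Verify exactness: ∂M/∂y = ∂N/∂x ✓
Find F(x,y) such that ∂F/∂x = M, ∂F/∂y = N
Solution: 3x·e^y + 3y² = C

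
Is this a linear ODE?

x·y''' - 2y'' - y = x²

Yes. Linear (y and its derivatives appear to the first power only, no products of y terms)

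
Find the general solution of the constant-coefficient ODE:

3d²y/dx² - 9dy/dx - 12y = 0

Characteristic equation: 3r² - 9r - 12 = 0
Divide by 3: r² - 3r - 4 = 0
Roots: r = 4, -1 (distinct real)
General solution: y = C₁e^(4x) + C₂e^(-x)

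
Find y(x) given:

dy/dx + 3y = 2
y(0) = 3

General solution: y = 2/3 + Ce^(-3x)
Applying y(0) = 3: C = 3 - 2/3 = 7/3
Particular solution: y = 2/3 + (7/3)e^(-3x)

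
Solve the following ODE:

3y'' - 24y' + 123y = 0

Characteristic equation: 3r² - 24r + 123 = 0
Divide by 3: r² - 8r + 41 = 0
Roots: r = 4 ± 5i (complex conjugates)
General solution: y = e^(4x)(C₁cos(5x) + C₂sin(5x))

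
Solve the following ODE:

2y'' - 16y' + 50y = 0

Characteristic equation: 2r² - 16r + 50 = 0
Divide by 2: r² - 8r + 25 = 0
Roots: r = 4 ± 3i (complex conjugates)
General solution: y = e^(4x)(C₁cos(3x) + C₂sin(3x))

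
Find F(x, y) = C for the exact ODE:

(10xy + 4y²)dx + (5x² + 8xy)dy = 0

Verify exactness: ∂M/∂y = ∂N/∂x ✓
Find F(x,y) such that ∂F/∂x = M, ∂F/∂y = N
Solution: 5x²y + 4xy² = C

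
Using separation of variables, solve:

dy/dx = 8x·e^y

Separating variables and integrating:
-e^(-y) = 4x² + C

General solution: y = -ln(C - 4x²)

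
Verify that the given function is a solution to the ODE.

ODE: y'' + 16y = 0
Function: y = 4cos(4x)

Verification:
y'' = -64cos(4x)
y'' + 16y = 0 ✓

Yes, it is a solution.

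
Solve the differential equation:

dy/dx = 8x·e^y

Separating variables and integrating:
-e^(-y) = 4x² + C

General solution: y = -ln(C - 4x²)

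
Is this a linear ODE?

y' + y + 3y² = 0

No. Nonlinear (y² term)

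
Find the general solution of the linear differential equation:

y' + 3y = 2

Using integrating factor method:

General solution: y = 2/3 + Ce^(-3x)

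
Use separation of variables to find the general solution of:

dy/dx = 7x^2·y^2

Separating variables and integrating:
-1/y = 7x^3/3 + C

General solution: y^-1 = (-7/3)x^3 + C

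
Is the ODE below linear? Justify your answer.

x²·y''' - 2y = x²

Yes. Linear (y and its derivatives appear to the first power only, no products of y terms)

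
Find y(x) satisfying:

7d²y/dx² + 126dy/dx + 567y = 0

Characteristic equation: 7r² + 126r + 567 = 0
Divide by 7: r² + 18r + 81 = 0
Factored: (r + 9)² = 0
Repeated root: r = -9
General solution: y = (C₁ + C₂x)e^(-9x)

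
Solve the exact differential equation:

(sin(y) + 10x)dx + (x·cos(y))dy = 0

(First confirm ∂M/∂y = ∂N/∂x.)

Verify exactness: ∂M/∂y = ∂N/∂x ✓
Find F(x,y) such that ∂F/∂x = M, ∂F/∂y = N
Solution: x·sin(y) + 5x² = C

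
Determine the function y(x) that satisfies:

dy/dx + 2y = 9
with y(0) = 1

General solution: y = 9/2 + Ce^(-2x)
Applying y(0) = 1: C = 1 - 9/2 = -7/2
Particular solution: y = 9/2 - (7/2)e^(-2x)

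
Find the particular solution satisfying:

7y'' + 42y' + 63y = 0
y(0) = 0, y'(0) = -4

General solution: y = (C₁ + C₂x)e^(-3x)
Repeated root r = -3
Applying ICs: C₁ = 0, C₂ = -4
Particular solution: y = -4xe^(-3x)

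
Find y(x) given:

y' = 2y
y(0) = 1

General solution: y = Ce^(2x)
Applying IC y(0) = 1:
Particular solution: y = e^(2x)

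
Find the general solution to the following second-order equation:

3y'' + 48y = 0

Characteristic equation: 3r² + 48 = 0
Divide by 3: r² + 16 = 0
Roots: r = ±4i (complex conjugates)
General solution: y = C₁cos(4x) + C₂sin(4x)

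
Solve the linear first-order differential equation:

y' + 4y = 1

Using integrating factor method:

General solution: y = 1/4 + Ce^(-4x)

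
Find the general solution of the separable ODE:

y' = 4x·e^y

Separating variables and integrating:
-e^(-y) = 2x² + C

General solution: y = -ln(C - 2x²)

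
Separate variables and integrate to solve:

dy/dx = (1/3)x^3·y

Separating variables and integrating:
ln|y| = x^4/12 + C

General solution: y = Ce^(x^4/12)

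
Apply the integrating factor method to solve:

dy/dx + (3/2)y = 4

Using integrating factor method:

General solution: y = 8/3 + Ce^(-3x/2)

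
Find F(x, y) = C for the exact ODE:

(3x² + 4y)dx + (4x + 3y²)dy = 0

Verify exactness: ∂M/∂y = ∂N/∂x ✓
Find F(x,y) such that ∂F/∂x = M, ∂F/∂y = N
Solution: x³ + 4xy + y³ = C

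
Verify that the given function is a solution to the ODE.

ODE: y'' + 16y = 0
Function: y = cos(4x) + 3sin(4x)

Verification:
y'' = -16cos(4x) - 48sin(4x)
y'' + 16y = 0 ✓

Yes, it is a solution.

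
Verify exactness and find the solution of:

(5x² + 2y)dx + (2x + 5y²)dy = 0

Verify exactness: ∂M/∂y = ∂N/∂x ✓
Find F(x,y) such that ∂F/∂x = M, ∂F/∂y = N
Solution: 5x³/3 + 2xy + 5y³/3 = C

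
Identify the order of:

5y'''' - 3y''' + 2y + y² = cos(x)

The order is 4 (highest derivative is of order 4).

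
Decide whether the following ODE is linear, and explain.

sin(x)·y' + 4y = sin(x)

Linear (y and its derivatives appear to the first power only, no products of y terms)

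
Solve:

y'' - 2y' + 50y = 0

Characteristic equation: r² - 2r + 50 = 0
Roots: r = 1 ± 7i (complex conjugates)
General solution: y = e^x(C₁cos(7x) + C₂sin(7x))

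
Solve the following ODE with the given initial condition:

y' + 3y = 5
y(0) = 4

General solution: y = 5/3 + Ce^(-3x)
Applying y(0) = 4: C = 4 - 5/3 = 7/3
Particular solution: y = 5/3 + (7/3)e^(-3x)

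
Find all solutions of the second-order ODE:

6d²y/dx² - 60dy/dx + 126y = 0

Characteristic equation: 6r² - 60r + 126 = 0
Divide by 6: r² - 10r + 21 = 0
Roots: r = 7, 3 (distinct real)
General solution: y = C₁e^(7x) + C₂e^(3x)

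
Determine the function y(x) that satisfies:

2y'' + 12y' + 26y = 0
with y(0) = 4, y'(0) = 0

General solution: y = e^(-3x)(C₁cos(2x) + C₂sin(2x))
Complex roots r = -3 ± 2i
Applying ICs: C₁ = 4, C₂ = 6
Particular solution: y = e^(-3x)(4cos(2x) + 6sin(2x))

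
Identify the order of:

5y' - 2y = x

The order is 1 (highest derivative is of order 1).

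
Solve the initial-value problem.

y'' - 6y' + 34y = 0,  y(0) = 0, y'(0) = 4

General solution: y = e^(3x)(C₁cos(5x) + C₂sin(5x))
Complex roots r = 3 ± 5i
Applying ICs: C₁ = 0, C₂ = 4/5
Particular solution: y = e^(3x)((4/5)sin(5x))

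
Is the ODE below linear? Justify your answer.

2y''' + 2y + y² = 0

No. Nonlinear (y² term)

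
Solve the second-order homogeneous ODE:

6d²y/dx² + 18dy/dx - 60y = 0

Characteristic equation: 6r² + 18r - 60 = 0
Divide by 6: r² + 3r - 10 = 0
Roots: r = 2, -5 (distinct real)
General solution: y = C₁e^(2x) + C₂e^(-5x)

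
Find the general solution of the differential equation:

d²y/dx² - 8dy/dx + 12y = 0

Characteristic equation: r² - 8r + 12 = 0
Roots: r = 6, 2 (distinct real)
General solution: y = C₁e^(6x) + C₂e^(2x)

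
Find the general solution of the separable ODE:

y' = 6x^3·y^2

Separating variables and integrating:
-1/y = 3x^4/2 + C

General solution: y^-1 = (-3/2)x^4 + C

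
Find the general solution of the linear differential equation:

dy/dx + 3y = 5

Using integrating factor method:

General solution: y = 5/3 + Ce^(-3x)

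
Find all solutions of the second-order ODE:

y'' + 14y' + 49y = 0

Characteristic equation: r² + 14r + 49 = 0
Factored: (r + 7)² = 0
Repeated root: r = -7
General solution: y = (C₁ + C₂x)e^(-7x)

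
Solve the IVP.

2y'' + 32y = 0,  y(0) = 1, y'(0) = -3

General solution: y = C₁cos(4x) + C₂sin(4x)
Complex roots r = ±4i
Applying ICs: C₁ = 1, C₂ = -3/4
Particular solution: y = cos(4x) - (3/4)sin(4x)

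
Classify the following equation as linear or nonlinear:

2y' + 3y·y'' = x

Nonlinear (y·y'' term)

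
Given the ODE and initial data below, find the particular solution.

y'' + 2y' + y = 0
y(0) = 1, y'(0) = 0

General solution: y = (C₁ + C₂x)e^(-x)
Repeated root r = -1
Applying ICs: C₁ = 1, C₂ = 1
Particular solution: y = (1 + x)e^(-x)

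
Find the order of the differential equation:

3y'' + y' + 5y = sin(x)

The order is 2 (highest derivative is of order 2).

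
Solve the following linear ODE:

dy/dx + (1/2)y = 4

Using integrating factor method:

General solution: y = 8 + Ce^(-x/2)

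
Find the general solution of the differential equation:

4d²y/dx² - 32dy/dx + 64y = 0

Characteristic equation: 4r² - 32r + 64 = 0
Divide by 4: r² - 8r + 16 = 0
Factored: (r - 4)² = 0
Repeated root: r = 4
General solution: y = (C₁ + C₂x)e^(4x)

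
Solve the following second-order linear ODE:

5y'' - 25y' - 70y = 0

Characteristic equation: 5r² - 25r - 70 = 0
Divide by 5: r² - 5r - 14 = 0
Roots: r = 7, -2 (distinct real)
General solution: y = C₁e^(7x) + C₂e^(-2x)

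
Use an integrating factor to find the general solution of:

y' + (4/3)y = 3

Using integrating factor method:

General solution: y = 9/4 + Ce^(-4x/3)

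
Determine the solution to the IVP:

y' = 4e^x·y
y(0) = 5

General solution: y = Ce^(4e^x)
Applying IC y(0) = 5:
Particular solution: y = 5e^(4(e^x - 1))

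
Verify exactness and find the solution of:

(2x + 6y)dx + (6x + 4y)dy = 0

Verify exactness: ∂M/∂y = ∂N/∂x ✓
Find F(x,y) such that ∂F/∂x = M, ∂F/∂y = N
Solution: x² + 6xy + 2y² = C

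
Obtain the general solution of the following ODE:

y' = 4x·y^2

Separating variables and integrating:
-1/y = 2x^2 + C

General solution: y^-1 = -2x^2 + C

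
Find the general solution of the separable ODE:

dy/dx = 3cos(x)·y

Separating variables and integrating:
ln|y| = 3sin(x) + C

General solution: y = Ce^(3sin(x))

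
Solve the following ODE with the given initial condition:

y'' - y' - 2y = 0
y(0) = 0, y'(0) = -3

General solution: y = C₁e^(2x) + C₂e^(-x)
Applying ICs: C₁ = -1, C₂ = 1
Particular solution: y = -e^(2x) + e^(-x)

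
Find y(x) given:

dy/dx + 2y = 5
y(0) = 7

General solution: y = 5/2 + Ce^(-2x)
Applying y(0) = 7: C = 7 - 5/2 = 9/2
Particular solution: y = 5/2 + (9/2)e^(-2x)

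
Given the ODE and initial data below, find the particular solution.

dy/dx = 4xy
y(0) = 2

General solution: y = Ce^(2x²)
Applying IC y(0) = 2:
Particular solution: y = 2e^(2x²)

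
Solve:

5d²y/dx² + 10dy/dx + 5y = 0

Characteristic equation: 5r² + 10r + 5 = 0
Divide by 5: r² + 2r + 1 = 0
Factored: (r + 1)² = 0
Repeated root: r = -1
General solution: y = (C₁ + C₂x)e^(-x)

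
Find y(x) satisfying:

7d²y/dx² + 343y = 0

Characteristic equation: 7r² + 343 = 0
Divide by 7: r² + 49 = 0
Roots: r = ±7i (complex conjugates)
General solution: y = C₁cos(7x) + C₂sin(7x)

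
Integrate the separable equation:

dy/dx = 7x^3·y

Separating variables and integrating:
ln|y| = 7x^4/4 + C

General solution: y = Ce^(7x^4/4)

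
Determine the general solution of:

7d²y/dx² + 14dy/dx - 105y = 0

Characteristic equation: 7r² + 14r - 105 = 0
Divide by 7: r² + 2r - 15 = 0
Roots: r = 3, -5 (distinct real)
General solution: y = C₁e^(3x) + C₂e^(-5x)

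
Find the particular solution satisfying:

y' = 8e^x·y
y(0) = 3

General solution: y = Ce^(8e^x)
Applying IC y(0) = 3:
Particular solution: y = 3e^(8(e^x - 1))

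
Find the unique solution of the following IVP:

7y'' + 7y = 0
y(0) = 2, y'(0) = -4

General solution: y = C₁cos(x) + C₂sin(x)
Complex roots r = ±i
Applying ICs: C₁ = 2, C₂ = -4
Particular solution: y = 2cos(x) - 4sin(x)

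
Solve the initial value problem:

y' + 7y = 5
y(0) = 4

General solution: y = 5/7 + Ce^(-7x)
Applying y(0) = 4: C = 4 - 5/7 = 23/7
Particular solution: y = 5/7 + (23/7)e^(-7x)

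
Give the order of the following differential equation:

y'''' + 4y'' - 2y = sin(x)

The order is 4 (highest derivative is of order 4).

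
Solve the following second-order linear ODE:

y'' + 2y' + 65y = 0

Characteristic equation: r² + 2r + 65 = 0
Roots: r = -1 ± 8i (complex conjugates)
General solution: y = e^(-x)(C₁cos(8x) + C₂sin(8x))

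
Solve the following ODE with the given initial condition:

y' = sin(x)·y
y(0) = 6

General solution: y = Ce^(-cos(x))
Applying IC y(0) = 6:
Particular solution: y = 6e^(1-cos(x))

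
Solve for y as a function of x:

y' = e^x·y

Separating variables and integrating:
ln|y| = e^x + C

General solution: y = Ce^(e^x)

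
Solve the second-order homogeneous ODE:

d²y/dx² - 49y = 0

Characteristic equation: r² - 49 = 0
Roots: r = 7, -7 (distinct real)
General solution: y = C₁e^(7x) + C₂e^(-7x)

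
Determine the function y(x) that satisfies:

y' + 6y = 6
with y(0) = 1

General solution: y = 1 + Ce^(-6x)
Applying y(0) = 1: C = 1 - 1 = 0
Particular solution: y = 1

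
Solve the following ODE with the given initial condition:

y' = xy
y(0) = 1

General solution: y = Ce^(x²/2)
Applying IC y(0) = 1:
Particular solution: y = e^(x²/2)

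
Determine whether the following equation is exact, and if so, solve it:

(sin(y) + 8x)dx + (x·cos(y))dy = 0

Verify exactness: ∂M/∂y = ∂N/∂x ✓
Find F(x,y) such that ∂F/∂x = M, ∂F/∂y = N
Solution: x·sin(y) + 4x² = C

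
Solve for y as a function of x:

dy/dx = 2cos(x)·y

Separating variables and integrating:
ln|y| = 2sin(x) + C

General solution: y = Ce^(2sin(x))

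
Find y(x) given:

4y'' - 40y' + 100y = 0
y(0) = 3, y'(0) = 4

General solution: y = (C₁ + C₂x)e^(5x)
Repeated root r = 5
Applying ICs: C₁ = 3, C₂ = -11
Particular solution: y = (3 - 11x)e^(5x)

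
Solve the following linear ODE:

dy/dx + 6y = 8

Using integrating factor method:

General solution: y = 4/3 + Ce^(-6x)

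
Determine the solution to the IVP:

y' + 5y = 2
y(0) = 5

General solution: y = 2/5 + Ce^(-5x)
Applying y(0) = 5: C = 5 - 2/5 = 23/5
Particular solution: y = 2/5 + (23/5)e^(-5x)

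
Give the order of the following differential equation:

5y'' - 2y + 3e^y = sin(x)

The order is 2 (highest derivative is of order 2).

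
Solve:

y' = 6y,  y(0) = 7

General solution: y = Ce^(6x)
Applying IC y(0) = 7:
Particular solution: y = 7e^(6x)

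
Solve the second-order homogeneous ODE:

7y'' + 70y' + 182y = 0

Characteristic equation: 7r² + 70r + 182 = 0
Divide by 7: r² + 10r + 26 = 0
Roots: r = -5 ± i (complex conjugates)
General solution: y = e^(-5x)(C₁cos(x) + C₂sin(x))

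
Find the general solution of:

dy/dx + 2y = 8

Using integrating factor method:

General solution: y = 4 + Ce^(-2x)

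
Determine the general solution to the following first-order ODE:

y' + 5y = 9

Using integrating factor method:

General solution: y = 9/5 + Ce^(-5x)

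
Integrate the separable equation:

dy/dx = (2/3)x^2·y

Separating variables and integrating:
ln|y| = 2x^3/9 + C

General solution: y = Ce^(2x^3/9)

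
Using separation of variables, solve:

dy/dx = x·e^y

Separating variables and integrating:
-e^(-y) = x²/2 + C

General solution: y = -ln(C - x²/2)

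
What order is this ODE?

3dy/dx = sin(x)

The order is 1 (highest derivative is of order 1).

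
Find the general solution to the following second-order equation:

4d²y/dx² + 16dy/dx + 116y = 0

Characteristic equation: 4r² + 16r + 116 = 0
Divide by 4: r² + 4r + 29 = 0
Roots: r = -2 ± 5i (complex conjugates)
General solution: y = e^(-2x)(C₁cos(5x) + C₂sin(5x))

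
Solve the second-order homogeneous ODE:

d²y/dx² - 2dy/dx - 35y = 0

Characteristic equation: r² - 2r - 35 = 0
Roots: r = 7, -5 (distinct real)
General solution: y = C₁e^(7x) + C₂e^(-5x)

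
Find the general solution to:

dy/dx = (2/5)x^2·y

Separating variables and integrating:
ln|y| = 2x^3/15 + C

General solution: y = Ce^(2x^3/15)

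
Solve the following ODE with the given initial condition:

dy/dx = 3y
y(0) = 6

General solution: y = Ce^(3x)
Applying IC y(0) = 6:
Particular solution: y = 6e^(3x)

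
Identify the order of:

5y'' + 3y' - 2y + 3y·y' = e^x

The order is 2 (highest derivative is of order 2).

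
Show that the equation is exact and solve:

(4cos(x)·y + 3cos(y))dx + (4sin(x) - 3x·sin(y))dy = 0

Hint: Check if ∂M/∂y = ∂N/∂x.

Verify exactness: ∂M/∂y = ∂N/∂x ✓
Find F(x,y) such that ∂F/∂x = M, ∂F/∂y = N
Solution: 4sin(x)·y + 3x·cos(y) = C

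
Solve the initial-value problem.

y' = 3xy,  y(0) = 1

General solution: y = Ce^(3x²/2)
Applying IC y(0) = 1:
Particular solution: y = e^(3x²/2)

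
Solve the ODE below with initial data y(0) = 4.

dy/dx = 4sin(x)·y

General solution: y = Ce^(-4cos(x))
Applying IC y(0) = 4:
Particular solution: y = 4e^(4(1-cos(x)))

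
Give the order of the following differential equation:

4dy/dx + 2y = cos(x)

The order is 1 (highest derivative is of order 1).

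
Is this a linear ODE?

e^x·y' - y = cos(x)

Yes. Linear (y and its derivatives appear to the first power only, no products of y terms)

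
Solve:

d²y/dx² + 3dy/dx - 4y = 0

Characteristic equation: r² + 3r - 4 = 0
Roots: r = 1, -4 (distinct real)
General solution: y = C₁e^x + C₂e^(-4x)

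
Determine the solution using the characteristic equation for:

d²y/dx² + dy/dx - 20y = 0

Characteristic equation: r² + r - 20 = 0
Roots: r = 4, -5 (distinct real)
General solution: y = C₁e^(4x) + C₂e^(-5x)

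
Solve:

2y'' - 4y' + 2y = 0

Characteristic equation: 2r² - 4r + 2 = 0
Divide by 2: r² - 2r + 1 = 0
Factored: (r - 1)² = 0
Repeated root: r = 1
General solution: y = (C₁ + C₂x)e^x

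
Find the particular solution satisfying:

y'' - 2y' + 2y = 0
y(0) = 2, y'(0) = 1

General solution: y = e^x(C₁cos(x) + C₂sin(x))
Complex roots r = 1 ± i
Applying ICs: C₁ = 2, C₂ = -1
Particular solution: y = e^x(2cos(x) - sin(x))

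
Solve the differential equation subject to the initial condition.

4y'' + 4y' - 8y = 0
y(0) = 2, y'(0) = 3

General solution: y = C₁e^x + C₂e^(-2x)
Applying ICs: C₁ = 7/3, C₂ = -1/3
Particular solution: y = (7/3)e^x - (1/3)e^(-2x)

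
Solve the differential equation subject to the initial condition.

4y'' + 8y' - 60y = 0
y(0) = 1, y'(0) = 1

General solution: y = C₁e^(3x) + C₂e^(-5x)
Applying ICs: C₁ = 3/4, C₂ = 1/4
Particular solution: y = (3/4)e^(3x) + (1/4)e^(-5x)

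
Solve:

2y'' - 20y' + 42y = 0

Characteristic equation: 2r² - 20r + 42 = 0
Divide by 2: r² - 10r + 21 = 0
Roots: r = 3, 7 (distinct real)
General solution: y = C₁e^(3x) + C₂e^(7x)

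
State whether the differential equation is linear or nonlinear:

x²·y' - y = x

Linear (y and its derivatives appear to the first power only, no products of y terms)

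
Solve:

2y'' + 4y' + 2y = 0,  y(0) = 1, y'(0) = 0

General solution: y = (C₁ + C₂x)e^(-x)
Repeated root r = -1
Applying ICs: C₁ = 1, C₂ = 1
Particular solution: y = (1 + x)e^(-x)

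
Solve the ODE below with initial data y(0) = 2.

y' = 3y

General solution: y = Ce^(3x)
Applying IC y(0) = 2:
Particular solution: y = 2e^(3x)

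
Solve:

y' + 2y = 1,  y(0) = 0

General solution: y = 1/2 + Ce^(-2x)
Applying y(0) = 0: C = 0 - 1/2 = -1/2
Particular solution: y = 1/2 - (1/2)e^(-2x)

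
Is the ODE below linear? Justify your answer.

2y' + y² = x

No. Nonlinear (y² term)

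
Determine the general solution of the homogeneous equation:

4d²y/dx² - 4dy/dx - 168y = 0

Characteristic equation: 4r² - 4r - 168 = 0
Divide by 4: r² - r - 42 = 0
Roots: r = 7, -6 (distinct real)
General solution: y = C₁e^(7x) + C₂e^(-6x)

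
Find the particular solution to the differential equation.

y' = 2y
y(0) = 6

General solution: y = Ce^(2x)
Applying IC y(0) = 6:
Particular solution: y = 6e^(2x)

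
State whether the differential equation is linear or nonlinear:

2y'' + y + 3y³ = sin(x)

Nonlinear (y³ term)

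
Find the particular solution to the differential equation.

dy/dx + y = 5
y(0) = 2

General solution: y = 5 + Ce^(-x)
Applying y(0) = 2: C = 2 - 5 = -3
Particular solution: y = 5 - 3e^(-x)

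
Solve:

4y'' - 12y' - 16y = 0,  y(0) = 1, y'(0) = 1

General solution: y = C₁e^(4x) + C₂e^(-x)
Applying ICs: C₁ = 2/5, C₂ = 3/5
Particular solution: y = (2/5)e^(4x) + (3/5)e^(-x)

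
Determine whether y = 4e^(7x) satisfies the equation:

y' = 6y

Verification:
y = 4e^(7x)
y' = 28e^(7x)
But 6y = 24e^(7x)
y' ≠ 6y — the derivative does not match

No, it is not a solution.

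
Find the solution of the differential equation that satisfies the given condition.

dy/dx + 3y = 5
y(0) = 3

General solution: y = 5/3 + Ce^(-3x)
Applying y(0) = 3: C = 3 - 5/3 = 4/3
Particular solution: y = 5/3 + (4/3)e^(-3x)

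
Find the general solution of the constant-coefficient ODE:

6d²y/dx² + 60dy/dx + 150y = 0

Characteristic equation: 6r² + 60r + 150 = 0
Divide by 6: r² + 10r + 25 = 0
Factored: (r + 5)² = 0
Repeated root: r = -5
General solution: y = (C₁ + C₂x)e^(-5x)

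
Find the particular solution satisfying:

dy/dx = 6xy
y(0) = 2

General solution: y = Ce^(3x²)
Applying IC y(0) = 2:
Particular solution: y = 2e^(3x²)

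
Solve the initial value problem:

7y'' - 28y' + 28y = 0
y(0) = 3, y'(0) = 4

General solution: y = (C₁ + C₂x)e^(2x)
Repeated root r = 2
Applying ICs: C₁ = 3, C₂ = -2
Particular solution: y = (3 - 2x)e^(2x)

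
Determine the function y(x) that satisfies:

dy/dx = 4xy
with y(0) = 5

General solution: y = Ce^(2x²)
Applying IC y(0) = 5:
Particular solution: y = 5e^(2x²)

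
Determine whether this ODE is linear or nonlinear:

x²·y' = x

Linear (y and its derivatives appear to the first power only, no products of y terms)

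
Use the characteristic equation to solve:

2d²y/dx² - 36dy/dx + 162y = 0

Characteristic equation: 2r² - 36r + 162 = 0
Divide by 2: r² - 18r + 81 = 0
Factored: (r - 9)² = 0
Repeated root: r = 9
General solution: y = (C₁ + C₂x)e^(9x)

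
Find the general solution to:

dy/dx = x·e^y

Separating variables and integrating:
-e^(-y) = x²/2 + C

General solution: y = -ln(C - x²/2)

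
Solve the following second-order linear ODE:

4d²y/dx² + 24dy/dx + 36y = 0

Characteristic equation: 4r² + 24r + 36 = 0
Divide by 4: r² + 6r + 9 = 0
Factored: (r + 3)² = 0
Repeated root: r = -3
General solution: y = (C₁ + C₂x)e^(-3x)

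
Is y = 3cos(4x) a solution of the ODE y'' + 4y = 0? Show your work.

Verification:
y'' = -48cos(4x)
y'' + 4y ≠ 0 (frequency mismatch: got 16 instead of 4)

No, it is not a solution.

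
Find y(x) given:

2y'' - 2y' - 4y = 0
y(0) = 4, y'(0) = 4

General solution: y = C₁e^(2x) + C₂e^(-x)
Applying ICs: C₁ = 8/3, C₂ = 4/3
Particular solution: y = (8/3)e^(2x) + (4/3)e^(-x)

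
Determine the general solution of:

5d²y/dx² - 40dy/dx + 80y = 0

Characteristic equation: 5r² - 40r + 80 = 0
Divide by 5: r² - 8r + 16 = 0
Factored: (r - 4)² = 0
Repeated root: r = 4
General solution: y = (C₁ + C₂x)e^(4x)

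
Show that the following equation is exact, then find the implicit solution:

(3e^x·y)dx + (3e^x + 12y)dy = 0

Verify exactness: ∂M/∂y = ∂N/∂x ✓
Find F(x,y) such that ∂F/∂x = M, ∂F/∂y = N
Solution: 3e^x·y + 6y² = C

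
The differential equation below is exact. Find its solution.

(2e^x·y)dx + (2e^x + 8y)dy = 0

Verify exactness: ∂M/∂y = ∂N/∂x ✓
Find F(x,y) such that ∂F/∂x = M, ∂F/∂y = N
Solution: 2e^x·y + 4y² = C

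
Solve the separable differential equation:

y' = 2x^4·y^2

Separating variables and integrating:
-1/y = 2x^5/5 + C

General solution: y^-1 = (-2/5)x^5 + C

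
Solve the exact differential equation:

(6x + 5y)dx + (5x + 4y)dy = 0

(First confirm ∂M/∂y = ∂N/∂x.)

Verify exactness: ∂M/∂y = ∂N/∂x ✓
Find F(x,y) such that ∂F/∂x = M, ∂F/∂y = N
Solution: 3x² + 5xy + 2y² = C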